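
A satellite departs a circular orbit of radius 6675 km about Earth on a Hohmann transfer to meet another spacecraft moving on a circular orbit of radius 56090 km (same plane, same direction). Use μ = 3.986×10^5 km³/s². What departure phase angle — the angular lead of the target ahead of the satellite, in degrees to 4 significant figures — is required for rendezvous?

φ = 104.7°

The Hohmann ellipse has a_t = (r₁ + r₂)/2 = 31382.5 km.
The half-period of the transfer ellipse is t = π√(a_t³/μ) = 27664 s.
Target angular speed ω₂ = √(μ/r₂³) = 4.7527×10^-5 rad/s.
Angle swept by the target during transfer: ω₂·t = 1.3148 rad = 75.33°.
The satellite traverses 180° on the transfer ellipse, so the target must lead by 180° − 75.33° = 104.7°.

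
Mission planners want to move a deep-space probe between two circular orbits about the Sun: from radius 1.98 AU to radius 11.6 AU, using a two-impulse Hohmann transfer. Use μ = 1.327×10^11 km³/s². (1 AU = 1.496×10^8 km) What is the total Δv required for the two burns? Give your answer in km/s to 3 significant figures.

Δv = 10.5 km/s

In km: r₁ = 1.98 × 1.496×10^8 = 2.96208×10^8 km; r₂ = 11.6 × 1.496×10^8 = 1.73536×10^9 km.
The Hohmann ellipse has a_t = (r₁ + r₂)/2 = 1.015784×10^9 km.
At r₁ the circular-orbit speed is v₁ = √(μ/r₁) = 21.166 km/s.
Transfer-orbit speed at r₁ (vis-viva equation): v_p = √[μ(2/r₁ − 1/a_t)] = 27.665 km/s.
First burn Δv₁ = |v_p − v₁| = 6.499 km/s.
Circular speed at r₂: v₂ = √(μ/r₂) = 8.74461 km/s.
Transfer-orbit speed at r₂: v_a = √[μ(2/r₂ − 1/a_t)] = 4.72213 km/s.
Second burn Δv₂ = |v₂ − v_a| = 4.022 km/s.
Total Δv = Δv₁ + Δv₂ = 10.52 km/s.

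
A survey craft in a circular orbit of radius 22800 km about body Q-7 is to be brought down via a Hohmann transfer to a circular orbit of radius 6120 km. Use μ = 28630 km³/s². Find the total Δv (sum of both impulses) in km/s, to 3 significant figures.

Semi-major axis of the transfer orbit: a_t = (22800 + 6120)/2 = 14460 km.
Circular speed at r₁: v₁ = √(μ/r₁) = √(28630/22800) = 1.1206 km/s.
On the transfer ellipse at r₁, vis-viva equation gives v_a = √[μ(2/r₁ − 1/a_t)] = 0.72901 km/s.
First burn Δv₁ = |v_a − v₁| = 0.3916 km/s.
Circular speed at r₂: v₂ = √(μ/r₂) = 2.163 km/s.
Transfer-orbit speed at r₂: v_p = √[μ(2/r₂ − 1/a_t)] = 2.716 km/s.
Second burn Δv₂ = |v₂ − v_p| = 0.5530 km/s.
Δv = Δv₁ + Δv₂ = 0.3916 + 0.5530 = 0.9446 km/s.

Δv = 0.945 km/s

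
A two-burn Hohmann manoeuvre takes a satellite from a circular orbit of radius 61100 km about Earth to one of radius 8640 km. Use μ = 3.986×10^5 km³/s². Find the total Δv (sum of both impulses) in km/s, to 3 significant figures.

Semi-major axis of the transfer orbit: a_t = (61100 + 8640)/2 = 34870 km.
At r₁ the circular-orbit speed is v₁ = √(μ/r₁) = 2.554 km/s.
On the transfer ellipse at r₁, vis-viva equation gives v_a = √[μ(2/r₁ − 1/a_t)] = 1.271 km/s.
First burn Δv₁ = |v_a − v₁| = 1.283 km/s.
At r₂, v₂ = √(μ/r₂) = 6.792 km/s.
Transfer-orbit speed at r₂: v_p = √[μ(2/r₂ − 1/a_t)] = 8.991 km/s.
Second burn Δv₂ = |v₂ − v_p| = 2.199 km/s.
Δv = Δv₁ + Δv₂ = 1.283 + 2.199 = 3.482 km/s.

Δv = 3.48 km/s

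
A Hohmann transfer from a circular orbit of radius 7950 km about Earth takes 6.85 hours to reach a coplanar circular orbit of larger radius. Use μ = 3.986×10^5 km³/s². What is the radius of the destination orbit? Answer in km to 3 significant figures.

r₂ = 50200 km

Transfer time t = 6.85 hours = 24660 s, and t = π√(a_t³/μ).
So a_t = (μ t²/π²)^(1/3) = (3.986×10^5 × (24660)² / π²)^(1/3) = 29068 km.
Since a_t = (r₁ + r₂)/2, r₂ = 2a_t − r₁ = 2×29068 − 7950 = 50186 km.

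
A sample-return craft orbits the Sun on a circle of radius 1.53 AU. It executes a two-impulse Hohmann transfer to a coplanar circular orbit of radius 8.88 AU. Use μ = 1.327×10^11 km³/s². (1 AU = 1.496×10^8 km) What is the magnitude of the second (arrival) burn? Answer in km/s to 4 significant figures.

Δv₂ = 4.576 km/s

In km: r₁ = 1.53 × 1.496×10^8 = 2.28888×10^8 km; r₂ = 8.88 × 1.496×10^8 = 1.328448×10^9 km.
The Hohmann ellipse has a_t = (r₁ + r₂)/2 = 7.78668×10^8 km.
Circular speed at r = 1.328448×10^9 km: v_c = √(μ/r) = 9.995 km/s.
Transfer-orbit speed at the same r (vis-viva, a = a_t): v_t = √[μ(2/r − 1/a_t)] = 5.419 km/s.
Δv₂ = |v_t − v_c| = |5.419 − 9.995| = 4.576 km/s.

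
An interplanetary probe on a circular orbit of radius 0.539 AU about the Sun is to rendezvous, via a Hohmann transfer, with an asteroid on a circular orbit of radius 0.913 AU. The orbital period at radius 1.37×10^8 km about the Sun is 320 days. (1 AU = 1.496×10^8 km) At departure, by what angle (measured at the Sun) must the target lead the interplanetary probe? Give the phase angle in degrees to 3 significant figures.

φ = 52.4°

From Kepler's third law T² = 4π²r³/μ at r = 1.37×10^8 km, T = 320 days = 320 × 86400 s = 2.7648×10^7 s: μ = 4π²r³/T² = 1.32799×10^11 km³/s².
In km: r₁ = 0.539 × 1.496×10^8 = 8.06344×10^7 km; r₂ = 0.913 × 1.496×10^8 = 1.365848×10^8 km.
Transfer-ellipse semi-major axis a_t = (r₁ + r₂)/2 = (8.06344×10^7 + 1.365848×10^8)/2 = 1.086096×10^8 km.
The half-period of the transfer ellipse is t = π√(a_t³/μ) = 9.75787×10^6 s.
Target angular speed ω₂ = √(μ/r₂³) = 2.28293×10^-7 rad/s.
Angle swept by the target during transfer: ω₂·t = 2.2277 rad = 127.6°.
Arrival is 180° from departure on the ellipse, so φ = 180° − 127.6° = 52.4°.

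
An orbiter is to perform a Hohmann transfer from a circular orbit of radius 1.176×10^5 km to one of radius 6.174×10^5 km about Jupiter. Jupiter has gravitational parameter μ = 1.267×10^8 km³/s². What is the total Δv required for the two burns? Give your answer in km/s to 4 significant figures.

Δv = 15.94 km/s

Semi-major axis of the transfer orbit: a_t = (1.176×10^5 + 6.174×10^5)/2 = 3.675×10^5 km.
At r₁ the circular-orbit speed is v₁ = √(μ/r₁) = 32.823 km/s.
Transfer-orbit speed at r₁ (vis-viva): v_p = √[μ(2/r₁ − 1/a_t)] = 42.544 km/s.
First burn Δv₁ = |v_p − v₁| = 9.721 km/s.
Circular speed at r₂: v₂ = √(μ/r₂) = 14.3253 km/s.
Transfer-orbit speed at r₂: v_a = √[μ(2/r₂ − 1/a_t)] = 8.10364 km/s.
Second burn Δv₂ = |v₂ − v_a| = 6.222 km/s.
Δv = Δv₁ + Δv₂ = 9.721 + 6.222 = 15.94 km/s.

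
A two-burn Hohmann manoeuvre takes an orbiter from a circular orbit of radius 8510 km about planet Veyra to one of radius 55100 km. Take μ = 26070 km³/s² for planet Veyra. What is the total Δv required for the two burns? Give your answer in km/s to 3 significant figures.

Δv = 0.886 km/s

The Hohmann ellipse has a_t = (r₁ + r₂)/2 = 31805 km.
At r₁ the circular-orbit speed is v₁ = √(μ/r₁) = 1.75027 km/s.
Transfer-orbit speed at r₁ (v² = μ(2/r − 1/a)): v_p = √[μ(2/r₁ − 1/a_t)] = 2.30374 km/s.
First burn Δv₁ = |v_p − v₁| = 0.5535 km/s.
At r₂, v₂ = √(μ/r₂) = 0.687852 km/s.
Transfer-orbit speed at r₂: v_a = √[μ(2/r₂ − 1/a_t)] = 0.355805 km/s.
Second burn Δv₂ = |v₂ − v_a| = 0.3320 km/s.
Δv = Δv₁ + Δv₂ = 0.5535 + 0.3320 = 0.8855 km/s.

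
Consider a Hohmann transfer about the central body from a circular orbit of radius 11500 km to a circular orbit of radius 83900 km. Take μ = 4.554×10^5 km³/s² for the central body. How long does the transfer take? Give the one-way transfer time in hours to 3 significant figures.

t = 13.5 hours

Semi-major axis of the transfer orbit: a_t = (11500 + 83900)/2 = 47700 km.
Transfer time t = π√(a_t³/μ) = π√((47700)³ / 4.554×10^5) = 48500 s.
Converting: 48500 s ÷ 3600 s/hour = 13.5 hours.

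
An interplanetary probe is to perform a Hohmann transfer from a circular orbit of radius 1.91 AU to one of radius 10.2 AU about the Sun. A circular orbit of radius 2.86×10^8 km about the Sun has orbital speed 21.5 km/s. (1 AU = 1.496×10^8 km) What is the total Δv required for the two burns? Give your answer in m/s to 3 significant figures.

From the circular-orbit relation v² = μ/r at r = 2.86×10^8 km: μ = v²r = (21.5)² × 2.86×10^8 = 1.32204×10^11 km³/s².
In km: r₁ = 1.91 × 1.496×10^8 = 2.85736×10^8 km; r₂ = 10.2 × 1.496×10^8 = 1.52592×10^9 km.
The Hohmann ellipse has a_t = (r₁ + r₂)/2 = 9.05828×10^8 km.
At r₁ the circular-orbit speed is v₁ = √(μ/r₁) = 21.510 km/s.
Transfer-orbit speed at r₁ (v² = μ(2/r − 1/a)): v_p = √[μ(2/r₁ − 1/a_t)] = 27.918 km/s.
First burn Δv₁ = |v_p − v₁| = 6.408 km/s.
Circular speed at r₂: v₂ = √(μ/r₂) = 9.308 km/s.
Transfer-orbit speed at r₂: v_a = √[μ(2/r₂ − 1/a_t)] = 5.228 km/s.
Second burn Δv₂ = |v₂ − v_a| = 4.080 km/s.
Total Δv = Δv₁ + Δv₂ = 10.49 km/s.

Δv = 10500 m/s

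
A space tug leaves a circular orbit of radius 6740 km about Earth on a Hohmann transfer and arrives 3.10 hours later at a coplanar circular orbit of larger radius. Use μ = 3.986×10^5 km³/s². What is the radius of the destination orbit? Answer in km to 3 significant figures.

Transfer time t = 3.10 hours = 11160 s, and t = π√(a_t³/μ).
So a_t = (μ t²/π²)^(1/3) = (3.986×10^5 × (11160)² / π²)^(1/3) = 17134 km.
Since a_t = (r₁ + r₂)/2, r₂ = 2a_t − r₁ = 2×17134 − 6740 = 27528 km.

r₂ = 27500 km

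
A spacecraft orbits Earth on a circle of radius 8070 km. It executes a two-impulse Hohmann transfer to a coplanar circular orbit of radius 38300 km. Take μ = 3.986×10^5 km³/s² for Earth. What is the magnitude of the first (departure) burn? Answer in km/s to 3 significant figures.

Transfer-ellipse semi-major axis a_t = (r₁ + r₂)/2 = (8070 + 38300)/2 = 23185 km.
On the circular orbit at r = 8070 km, v_c = √(μ/r) = 7.028 km/s.
Transfer-orbit speed at the same r (vis-viva, a = a_t): v_t = √[μ(2/r − 1/a_t)] = 9.033 km/s.
Δv₁ = |v_t − v_c| = |9.033 − 7.028| = 2.005 km/s.

Δv₁ = 2.00 km/s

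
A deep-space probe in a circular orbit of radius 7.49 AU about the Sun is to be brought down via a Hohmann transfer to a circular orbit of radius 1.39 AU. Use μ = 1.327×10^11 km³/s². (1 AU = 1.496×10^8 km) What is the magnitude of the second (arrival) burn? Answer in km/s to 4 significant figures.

In km: r₁ = 7.49 × 1.496×10^8 = 1.120504×10^9 km; r₂ = 1.39 × 1.496×10^8 = 2.07944×10^8 km.
The Hohmann ellipse has a_t = (r₁ + r₂)/2 = 6.64224×10^8 km.
On the circular orbit at r = 2.07944×10^8 km, v_c = √(μ/r) = 25.2617 km/s.
Vis-viva on the transfer ellipse at r = 2.07944×10^8 km gives v_t = √[μ(2/r − 1/a_t)] = 32.8104 km/s.
Δv₂ = |v_t − v_c| = |32.8104 − 25.2617| = 7.549 km/s.

Δv₂ = 7.549 km/s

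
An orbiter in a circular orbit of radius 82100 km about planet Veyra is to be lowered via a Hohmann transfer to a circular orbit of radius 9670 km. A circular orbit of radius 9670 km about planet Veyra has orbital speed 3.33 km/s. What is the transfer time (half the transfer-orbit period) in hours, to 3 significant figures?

From the circular-orbit relation v² = μ/r at r = 9670 km: μ = v²r = (3.33)² × 9670 = 1.07230×10^5 km³/s².
Semi-major axis of the transfer orbit: a_t = (82100 + 9670)/2 = 45885 km.
Transfer time t = π√(a_t³/μ) = π√((45885)³ / 1.07230×10^5) = 94300 s.
Converting: 94300 s ÷ 3600 s/hour = 26.2 hours.

t = 26.2 hours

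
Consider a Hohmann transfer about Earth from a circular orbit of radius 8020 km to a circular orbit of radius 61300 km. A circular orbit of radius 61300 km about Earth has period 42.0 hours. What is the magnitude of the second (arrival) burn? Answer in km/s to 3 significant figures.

Δv₂ = 1.32 km/s

From Kepler's third law T² = 4π²r³/μ at r = 61300 km, T = 42.0 hours = 42.0 × 3600 s = 1.512×10^5 s: μ = 4π²r³/T² = 3.97775×10^5 km³/s².
The Hohmann ellipse has a_t = (r₁ + r₂)/2 = 34660 km.
On the circular orbit at r = 61300 km, v_c = √(μ/r) = 2.547 km/s.
Transfer-orbit speed at the same r (vis-viva, a = a_t): v_t = √[μ(2/r − 1/a_t)] = 1.225 km/s.
Δv₂ = |v_t − v_c| = |1.225 − 2.547| = 1.322 km/s.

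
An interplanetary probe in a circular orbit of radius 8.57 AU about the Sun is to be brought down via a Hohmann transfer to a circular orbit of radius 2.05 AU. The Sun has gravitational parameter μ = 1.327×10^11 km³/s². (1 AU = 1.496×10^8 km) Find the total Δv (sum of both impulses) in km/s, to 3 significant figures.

Δv = 9.48 km/s

In km: r₁ = 8.57 × 1.496×10^8 = 1.282072×10^9 km; r₂ = 2.05 × 1.496×10^8 = 3.0668×10^8 km.
Semi-major axis of the transfer orbit: a_t = (1.282072×10^9 + 3.0668×10^8)/2 = 7.94376×10^8 km.
At r₁ the circular-orbit speed is v₁ = √(μ/r₁) = 10.1737 km/s.
On the transfer ellipse at r₁, vis-viva gives v_a = √[μ(2/r₁ − 1/a_t)] = 6.32134 km/s.
First burn Δv₁ = |v_a − v₁| = 3.852 km/s.
At r₂, v₂ = √(μ/r₂) = 20.801 km/s.
Transfer-orbit speed at r₂: v_p = √[μ(2/r₂ − 1/a_t)] = 26.426 km/s.
Second burn Δv₂ = |v₂ − v_p| = 5.625 km/s.
Δv = Δv₁ + Δv₂ = 3.852 + 5.625 = 9.477 km/s.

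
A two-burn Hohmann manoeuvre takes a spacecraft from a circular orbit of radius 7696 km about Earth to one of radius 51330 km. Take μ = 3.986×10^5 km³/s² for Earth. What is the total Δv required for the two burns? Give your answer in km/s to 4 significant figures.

Semi-major axis of the transfer orbit: a_t = (7696 + 51330)/2 = 29513 km.
At r₁ the circular-orbit speed is v₁ = √(μ/r₁) = 7.197 km/s.
Transfer-orbit speed at r₁ (vis-viva): v_p = √[μ(2/r₁ − 1/a_t)] = 9.491 km/s.
First burn Δv₁ = |v_p − v₁| = 2.294 km/s.
Circular speed at r₂: v₂ = √(μ/r₂) = 2.787 km/s.
Transfer-orbit speed at r₂: v_a = √[μ(2/r₂ − 1/a_t)] = 1.423 km/s.
Second burn Δv₂ = |v₂ − v_a| = 1.364 km/s.
Total Δv = Δv₁ + Δv₂ = 3.658 km/s.

Δv = 3.658 km/s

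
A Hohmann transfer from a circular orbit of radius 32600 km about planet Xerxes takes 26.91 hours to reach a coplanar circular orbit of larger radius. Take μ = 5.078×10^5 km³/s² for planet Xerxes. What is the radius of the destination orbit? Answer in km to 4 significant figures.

Transfer time t = 26.91 hours = 96876 s, and t = π√(a_t³/μ).
So a_t = (μ t²/π²)^(1/3) = (5.078×10^5 × (96876)² / π²)^(1/3) = 78453 km.
Since a_t = (r₁ + r₂)/2, r₂ = 2a_t − r₁ = 2×78453 − 32600 = 1.24306×10^5 km.

r₂ = 1.243×10^5 km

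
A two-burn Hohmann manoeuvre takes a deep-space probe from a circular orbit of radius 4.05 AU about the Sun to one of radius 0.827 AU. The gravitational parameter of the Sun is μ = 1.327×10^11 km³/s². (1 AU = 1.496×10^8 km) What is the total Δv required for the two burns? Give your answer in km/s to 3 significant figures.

Δv = 15.6 km/s

In km: r₁ = 4.05 × 1.496×10^8 = 6.0588×10^8 km; r₂ = 0.827 × 1.496×10^8 = 1.237192×10^8 km.
Semi-major axis of the transfer orbit: a_t = (6.0588×10^8 + 1.237192×10^8)/2 = 3.647996×10^8 km.
Circular speed at r₁: v₁ = √(μ/r₁) = √(1.327×10^11/6.0588×10^8) = 14.80 km/s.
On the transfer ellipse at r₁, vis-viva equation gives v_a = √[μ(2/r₁ − 1/a_t)] = 8.619 km/s.
First burn Δv₁ = |v_a − v₁| = 6.181 km/s.
Circular speed at r₂: v₂ = √(μ/r₂) = 32.75042 km/s.
Transfer-orbit speed at r₂: v_p = √[μ(2/r₂ − 1/a_t)] = 42.20686 km/s.
Second burn Δv₂ = |v₂ − v_p| = 9.456 km/s.
Total Δv = Δv₁ + Δv₂ = 15.64 km/s.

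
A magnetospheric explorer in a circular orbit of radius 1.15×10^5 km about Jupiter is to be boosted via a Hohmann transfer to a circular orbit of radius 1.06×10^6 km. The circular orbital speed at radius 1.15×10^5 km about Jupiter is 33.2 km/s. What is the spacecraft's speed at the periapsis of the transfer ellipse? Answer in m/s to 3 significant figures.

From the circular-orbit relation v² = μ/r at r = 1.15×10^5 km: μ = v²r = (33.2)² × 1.15×10^5 = 1.26758×10^8 km³/s².
Semi-major axis of the transfer orbit: a_t = (1.150×10^5 + 1.060×10^6)/2 = 5.875×10^5 km.
At periapsis, r = 1.150×10^5 km.
From the vis-viva equation, v = √[μ(2/r − 1/a_t)] = 44.60 km/s.

v = 44600 m/s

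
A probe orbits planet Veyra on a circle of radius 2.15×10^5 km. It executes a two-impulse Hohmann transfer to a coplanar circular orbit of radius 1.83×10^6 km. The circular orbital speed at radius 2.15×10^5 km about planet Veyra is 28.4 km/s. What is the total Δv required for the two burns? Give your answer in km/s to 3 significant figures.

Δv = 14.9 km/s

From the circular-orbit relation v² = μ/r at r = 2.15×10^5 km: μ = v²r = (28.4)² × 2.15×10^5 = 1.73410×10^8 km³/s².
Semi-major axis of the transfer orbit: a_t = (2.150×10^5 + 1.830×10^6)/2 = 1.0225×10^6 km.
Circular speed at r₁: v₁ = √(μ/r₁) = √(1.73410×10^8/2.150×10^5) = 28.4000 km/s.
On the transfer ellipse at r₁, v² = μ(2/r − 1/a) gives v_p = √[μ(2/r₁ − 1/a_t)] = 37.9938 km/s.
First burn Δv₁ = |v_p − v₁| = 9.5938 km/s.
Circular speed at r₂: v₂ = √(μ/r₂) = 9.73446 km/s.
Transfer-orbit speed at r₂: v_a = √[μ(2/r₂ − 1/a_t)] = 4.46375 km/s.
Second burn Δv₂ = |v₂ − v_a| = 5.2707 km/s.
Total Δv = Δv₁ + Δv₂ = 14.86 km/s.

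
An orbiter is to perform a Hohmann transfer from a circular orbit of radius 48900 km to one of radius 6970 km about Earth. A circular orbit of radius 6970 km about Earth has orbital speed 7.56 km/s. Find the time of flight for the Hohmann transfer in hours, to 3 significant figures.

From the circular-orbit relation v² = μ/r at r = 6970 km: μ = v²r = (7.56)² × 6970 = 3.98361×10^5 km³/s².
Semi-major axis of the transfer orbit: a_t = (48900 + 6970)/2 = 27935 km.
By Kepler's third law the transfer-orbit period is T = 2π√(a_t³/μ), so t = T/2 = 23240 s.
Converting: 23240 s ÷ 3600 s/hour = 6.46 hours.

t = 6.46 hours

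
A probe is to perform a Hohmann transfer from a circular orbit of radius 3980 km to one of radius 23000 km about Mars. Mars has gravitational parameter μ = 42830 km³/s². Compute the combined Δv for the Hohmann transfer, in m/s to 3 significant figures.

Δv = 1630 m/s

Transfer-ellipse semi-major axis a_t = (r₁ + r₂)/2 = (3980 + 23000)/2 = 13490 km.
Circular speed at r₁: v₁ = √(μ/r₁) = √(42830/3980) = 3.280 km/s.
On the transfer ellipse at r₁, vis-viva equation gives v_p = √[μ(2/r₁ − 1/a_t)] = 4.283 km/s.
First burn Δv₁ = |v_p − v₁| = 1.003 km/s.
Circular speed at r₂: v₂ = √(μ/r₂) = 1.3646 km/s.
Transfer-orbit speed at r₂: v_a = √[μ(2/r₂ − 1/a_t)] = 0.74122 km/s.
Second burn Δv₂ = |v₂ − v_a| = 0.6234 km/s.
Total Δv = Δv₁ + Δv₂ = 1.626 km/s.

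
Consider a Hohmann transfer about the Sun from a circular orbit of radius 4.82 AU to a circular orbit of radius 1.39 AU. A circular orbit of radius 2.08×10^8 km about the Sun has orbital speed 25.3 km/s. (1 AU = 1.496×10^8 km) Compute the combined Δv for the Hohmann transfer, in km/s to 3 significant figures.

From the circular-orbit relation v² = μ/r at r = 2.08×10^8 km: μ = v²r = (25.3)² × 2.08×10^8 = 1.33139×10^11 km³/s².
In km: r₁ = 4.82 × 1.496×10^8 = 7.21072×10^8 km; r₂ = 1.39 × 1.496×10^8 = 2.07944×10^8 km.
Semi-major axis of the transfer orbit: a_t = (7.21072×10^8 + 2.07944×10^8)/2 = 4.64508×10^8 km.
At r₁ the circular-orbit speed is v₁ = √(μ/r₁) = 13.5882 km/s.
Transfer-orbit speed at r₁ (vis-viva equation): v_a = √[μ(2/r₁ − 1/a_t)] = 9.09158 km/s.
First burn Δv₁ = |v_a − v₁| = 4.497 km/s.
At r₂, v₂ = √(μ/r₂) = 25.303 km/s.
Transfer-orbit speed at r₂: v_p = √[μ(2/r₂ − 1/a_t)] = 31.526 km/s.
Second burn Δv₂ = |v₂ − v_p| = 6.223 km/s.
Total Δv = Δv₁ + Δv₂ = 10.72 km/s.

Δv = 10.7 km/s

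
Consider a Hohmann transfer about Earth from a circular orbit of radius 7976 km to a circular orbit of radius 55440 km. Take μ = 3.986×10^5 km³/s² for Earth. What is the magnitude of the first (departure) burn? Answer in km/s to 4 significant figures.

Transfer-ellipse semi-major axis a_t = (r₁ + r₂)/2 = (7976 + 55440)/2 = 31708 km.
On the circular orbit at r = 7976 km, v_c = √(μ/r) = 7.0693 km/s.
Transfer-orbit speed at the same r (vis-viva, a = a_t): v_t = √[μ(2/r − 1/a_t)] = 9.3477 km/s.
Δv₁ = |v_t − v_c| = |9.3477 − 7.0693| = 2.278 km/s.

Δv₁ = 2.278 km/s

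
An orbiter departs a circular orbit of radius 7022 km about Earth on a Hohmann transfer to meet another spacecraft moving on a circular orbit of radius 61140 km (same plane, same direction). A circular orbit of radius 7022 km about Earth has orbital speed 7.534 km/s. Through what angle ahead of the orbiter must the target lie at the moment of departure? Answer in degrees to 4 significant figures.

φ = 105.1°

From the circular-orbit relation v² = μ/r at r = 7022 km: μ = v²r = (7.534)² × 7022 = 3.98577×10^5 km³/s².
Transfer-ellipse semi-major axis a_t = (r₁ + r₂)/2 = (7022 + 61140)/2 = 34081 km.
Transfer time t = π√(a_t³/μ) = 31310 s.
The target's mean motion on its circular orbit is ω₂ = √(μ/r₂³) = 4.176×10^-5 rad/s.
Angle swept by the target during transfer: ω₂·t = 1.3075 rad = 74.91°.
Arrival is 180° from departure on the ellipse, so φ = 180° − 74.91° = 105.1°.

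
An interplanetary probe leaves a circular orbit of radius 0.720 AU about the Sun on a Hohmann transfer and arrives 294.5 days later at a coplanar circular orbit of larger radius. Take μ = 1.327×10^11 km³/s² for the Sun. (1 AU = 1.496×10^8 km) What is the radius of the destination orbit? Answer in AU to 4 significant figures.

In km: r₁ = 0.720 × 1.496×10^8 = 1.07712×10^8 km.
Transfer time t = 294.5 days = 2.54448×10^7 s, and t = π√(a_t³/μ).
So a_t = (μ t²/π²)^(1/3) = (1.327×10^11 × (2.54448×10^7)² / π²)^(1/3) = 2.0571×10^8 km.
Since a_t = (r₁ + r₂)/2, r₂ = 2a_t − r₁ = 2×2.0571×10^8 − 1.07712×10^8 = 3.03708×10^8 km.
In AU: r₂ = 3.03708×10^8 / 1.496×10^8 = 2.030 AU.

r₂ = 2.030 AU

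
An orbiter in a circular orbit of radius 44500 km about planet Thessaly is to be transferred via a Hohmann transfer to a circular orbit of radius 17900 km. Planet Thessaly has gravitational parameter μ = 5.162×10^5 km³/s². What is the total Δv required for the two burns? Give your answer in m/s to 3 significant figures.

Transfer-ellipse semi-major axis a_t = (r₁ + r₂)/2 = (44500 + 17900)/2 = 31200 km.
Circular speed at r₁: v₁ = √(μ/r₁) = √(5.162×10^5/44500) = 3.4059 km/s.
On the transfer ellipse at r₁, vis-viva equation gives v_a = √[μ(2/r₁ − 1/a_t)] = 2.5798 km/s.
First burn Δv₁ = |v_a − v₁| = 0.8261 km/s.
At r₂, v₂ = √(μ/r₂) = 5.370 km/s.
Transfer-orbit speed at r₂: v_p = √[μ(2/r₂ − 1/a_t)] = 6.413 km/s.
Second burn Δv₂ = |v₂ − v_p| = 1.043 km/s.
Δv = Δv₁ + Δv₂ = 0.8261 + 1.043 = 1.869 km/s.

Δv = 1870 m/s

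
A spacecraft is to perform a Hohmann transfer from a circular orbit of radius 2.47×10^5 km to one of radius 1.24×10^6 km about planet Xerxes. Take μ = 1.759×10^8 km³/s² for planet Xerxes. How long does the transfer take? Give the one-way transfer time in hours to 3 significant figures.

The Hohmann ellipse has a_t = (r₁ + r₂)/2 = 7.435×10^5 km.
Transfer time t = π√(a_t³/μ) = π√((7.435×10^5)³ / 1.759×10^8) = 1.519×10^5 s.
Converting: 1.519×10^5 s ÷ 3600 s/hour = 42.2 hours.

t = 42.2 hours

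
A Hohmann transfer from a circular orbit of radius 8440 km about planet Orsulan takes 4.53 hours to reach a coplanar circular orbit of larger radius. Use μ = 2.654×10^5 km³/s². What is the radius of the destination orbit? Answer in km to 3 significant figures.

Transfer time t = 4.53 hours = 16308 s, and t = π√(a_t³/μ).
So a_t = (μ t²/π²)^(1/3) = (2.654×10^5 × (16308)² / π²)^(1/3) = 19266 km.
Since a_t = (r₁ + r₂)/2, r₂ = 2a_t − r₁ = 2×19266 − 8440 = 30092 km.

r₂ = 30100 km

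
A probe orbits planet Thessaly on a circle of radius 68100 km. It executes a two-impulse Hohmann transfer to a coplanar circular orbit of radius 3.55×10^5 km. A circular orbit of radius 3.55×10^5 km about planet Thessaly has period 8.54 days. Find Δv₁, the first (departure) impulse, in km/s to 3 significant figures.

From Kepler's third law T² = 4π²r³/μ at r = 3.55×10^5 km, T = 8.54 days = 8.54 × 86400 s = 7.37856×10^5 s: μ = 4π²r³/T² = 3.24415×10^6 km³/s².
Transfer-ellipse semi-major axis a_t = (r₁ + r₂)/2 = (68100 + 3.550×10^5)/2 = 2.1155×10^5 km.
On the circular orbit at r = 68100 km, v_c = √(μ/r) = 6.902 km/s.
Transfer-orbit speed at the same r (vis-viva, a = a_t): v_t = √[μ(2/r − 1/a_t)] = 8.941 km/s.
Δv₁ = |v_t − v_c| = |8.941 − 6.902| = 2.039 km/s.

Δv₁ = 2.04 km/s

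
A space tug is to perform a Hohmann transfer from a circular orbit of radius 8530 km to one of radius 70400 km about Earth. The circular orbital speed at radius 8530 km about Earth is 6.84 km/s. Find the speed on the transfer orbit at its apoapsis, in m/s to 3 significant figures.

From the circular-orbit relation v² = μ/r at r = 8530 km: μ = v²r = (6.84)² × 8530 = 3.99081×10^5 km³/s².
The Hohmann ellipse has a_t = (r₁ + r₂)/2 = 39465 km.
At apoapsis, r = 70400 km.
Vis-viva: v = √[μ(2/r − 1/a_t)] = √[3.99081×10^5 × (2/70400 − 1/39465)] = 1.107 km/s.

v = 1110 m/s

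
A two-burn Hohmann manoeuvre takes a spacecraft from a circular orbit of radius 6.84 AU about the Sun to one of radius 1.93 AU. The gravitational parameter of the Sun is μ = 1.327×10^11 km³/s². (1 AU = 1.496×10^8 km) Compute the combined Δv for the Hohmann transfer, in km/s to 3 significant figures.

In km: r₁ = 6.84 × 1.496×10^8 = 1.023264×10^9 km; r₂ = 1.93 × 1.496×10^8 = 2.88728×10^8 km.
The Hohmann ellipse has a_t = (r₁ + r₂)/2 = 6.55996×10^8 km.
At r₁ the circular-orbit speed is v₁ = √(μ/r₁) = 11.388 km/s.
Transfer-orbit speed at r₁ (vis-viva): v_a = √[μ(2/r₁ − 1/a_t)] = 7.5550 km/s.
First burn Δv₁ = |v_a − v₁| = 3.833 km/s.
At r₂, v₂ = √(μ/r₂) = 21.438 km/s.
Transfer-orbit speed at r₂: v_p = √[μ(2/r₂ − 1/a_t)] = 26.775 km/s.
Second burn Δv₂ = |v₂ − v_p| = 5.337 km/s.
Δv = Δv₁ + Δv₂ = 3.833 + 5.337 = 9.170 km/s.

Δv = 9.17 km/s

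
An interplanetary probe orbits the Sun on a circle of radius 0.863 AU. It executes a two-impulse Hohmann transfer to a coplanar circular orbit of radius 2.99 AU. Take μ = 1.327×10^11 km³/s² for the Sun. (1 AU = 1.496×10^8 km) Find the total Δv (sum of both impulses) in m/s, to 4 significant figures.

Δv = 13580 m/s

In km: r₁ = 0.863 × 1.496×10^8 = 1.291048×10^8 km; r₂ = 2.99 × 1.496×10^8 = 4.47304×10^8 km.
The Hohmann ellipse has a_t = (r₁ + r₂)/2 = 2.882044×10^8 km.
At r₁ the circular-orbit speed is v₁ = √(μ/r₁) = 32.060 km/s.
On the transfer ellipse at r₁, vis-viva gives v_p = √[μ(2/r₁ − 1/a_t)] = 39.941 km/s.
First burn Δv₁ = |v_p − v₁| = 7.881 km/s.
Circular speed at r₂: v₂ = √(μ/r₂) = 17.224 km/s.
Transfer-orbit speed at r₂: v_a = √[μ(2/r₂ − 1/a_t)] = 11.528 km/s.
Second burn Δv₂ = |v₂ − v_a| = 5.696 km/s.
Total Δv = Δv₁ + Δv₂ = 13.58 km/s.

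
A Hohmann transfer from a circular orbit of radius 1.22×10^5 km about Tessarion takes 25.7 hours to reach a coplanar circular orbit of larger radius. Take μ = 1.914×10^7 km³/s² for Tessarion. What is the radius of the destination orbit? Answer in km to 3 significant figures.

Transfer time t = 25.7 hours = 92520 s, and t = π√(a_t³/μ).
So a_t = (μ t²/π²)^(1/3) = (1.914×10^7 × (92520)² / π²)^(1/3) = 2.5510×10^5 km.
Since a_t = (r₁ + r₂)/2, r₂ = 2a_t − r₁ = 2×2.5510×10^5 − 1.220×10^5 = 3.882×10^5 km.

r₂ = 3.88×10^5 km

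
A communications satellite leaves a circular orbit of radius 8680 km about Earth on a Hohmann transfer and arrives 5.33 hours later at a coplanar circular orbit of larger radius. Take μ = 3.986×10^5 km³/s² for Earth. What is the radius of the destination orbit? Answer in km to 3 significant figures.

r₂ = 40500 km

Transfer time t = 5.33 hours = 19188 s, and t = π√(a_t³/μ).
So a_t = (μ t²/π²)^(1/3) = (3.986×10^5 × (19188)² / π²)^(1/3) = 24590 km.
Since a_t = (r₁ + r₂)/2, r₂ = 2a_t − r₁ = 2×24590 − 8680 = 40500 km.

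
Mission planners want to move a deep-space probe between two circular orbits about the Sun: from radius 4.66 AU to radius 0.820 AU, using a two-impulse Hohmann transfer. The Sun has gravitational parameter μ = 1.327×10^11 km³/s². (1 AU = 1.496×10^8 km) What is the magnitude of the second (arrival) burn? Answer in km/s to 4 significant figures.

Δv₂ = 10.00 km/s

In km: r₁ = 4.66 × 1.496×10^8 = 6.97136×10^8 km; r₂ = 0.820 × 1.496×10^8 = 1.22672×10^8 km.
Semi-major axis of the transfer orbit: a_t = (6.97136×10^8 + 1.22672×10^8)/2 = 4.09904×10^8 km.
Circular speed at r = 1.22672×10^8 km: v_c = √(μ/r) = 32.89 km/s.
Vis-viva on the transfer ellipse at r = 1.22672×10^8 km gives v_t = √[μ(2/r − 1/a_t)] = 42.89 km/s.
Δv₂ = |v_t − v_c| = |42.89 − 32.89| = 10.00 km/s.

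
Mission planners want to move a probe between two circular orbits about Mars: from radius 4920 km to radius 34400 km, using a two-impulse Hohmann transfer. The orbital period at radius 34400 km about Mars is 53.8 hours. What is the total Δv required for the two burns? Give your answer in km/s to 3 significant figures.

From Kepler's third law T² = 4π²r³/μ at r = 34400 km, T = 53.8 hours = 53.8 × 3600 s = 1.9368×10^5 s: μ = 4π²r³/T² = 42841.6 km³/s².
The Hohmann ellipse has a_t = (r₁ + r₂)/2 = 19660 km.
At r₁ the circular-orbit speed is v₁ = √(μ/r₁) = 2.9509 km/s.
On the transfer ellipse at r₁, vis-viva gives v_p = √[μ(2/r₁ − 1/a_t)] = 3.9034 km/s.
First burn Δv₁ = |v_p − v₁| = 0.9525 km/s.
At r₂, v₂ = √(μ/r₂) = 1.116 km/s.
Transfer-orbit speed at r₂: v_a = √[μ(2/r₂ − 1/a_t)] = 0.5583 km/s.
Second burn Δv₂ = |v₂ − v_a| = 0.5577 km/s.
Δv = Δv₁ + Δv₂ = 0.9525 + 0.5577 = 1.510 km/s.

Δv = 1.51 km/s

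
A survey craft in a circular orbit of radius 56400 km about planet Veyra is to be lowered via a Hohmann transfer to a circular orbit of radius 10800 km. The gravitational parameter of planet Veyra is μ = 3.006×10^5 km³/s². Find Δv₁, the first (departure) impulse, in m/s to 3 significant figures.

Δv₁ = 1000 m/s

Semi-major axis of the transfer orbit: a_t = (56400 + 10800)/2 = 33600 km.
On the circular orbit at r = 56400 km, v_c = √(μ/r) = 2.30863 km/s.
Transfer-orbit speed at the same r (vis-viva, a = a_t): v_t = √[μ(2/r − 1/a_t)] = 1.30887 km/s.
Δv₁ = |v_t − v_c| = |1.30887 − 2.30863| = 0.9998 km/s.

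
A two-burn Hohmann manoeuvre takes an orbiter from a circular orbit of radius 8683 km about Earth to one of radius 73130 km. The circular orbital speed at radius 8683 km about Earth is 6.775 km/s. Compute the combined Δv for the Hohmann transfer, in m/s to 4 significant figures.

Δv = 3543 m/s

From the circular-orbit relation v² = μ/r at r = 8683 km: μ = v²r = (6.775)² × 8683 = 3.98555×10^5 km³/s².
Transfer-ellipse semi-major axis a_t = (r₁ + r₂)/2 = (8683 + 73130)/2 = 40906.5 km.
At r₁ the circular-orbit speed is v₁ = √(μ/r₁) = 6.775 km/s.
Transfer-orbit speed at r₁ (vis-viva equation): v_p = √[μ(2/r₁ − 1/a_t)] = 9.059 km/s.
First burn Δv₁ = |v_p − v₁| = 2.284 km/s.
At r₂, v₂ = √(μ/r₂) = 2.335 km/s.
Transfer-orbit speed at r₂: v_a = √[μ(2/r₂ − 1/a_t)] = 1.076 km/s.
Second burn Δv₂ = |v₂ − v_a| = 1.259 km/s.
Δv = Δv₁ + Δv₂ = 2.284 + 1.259 = 3.543 km/s.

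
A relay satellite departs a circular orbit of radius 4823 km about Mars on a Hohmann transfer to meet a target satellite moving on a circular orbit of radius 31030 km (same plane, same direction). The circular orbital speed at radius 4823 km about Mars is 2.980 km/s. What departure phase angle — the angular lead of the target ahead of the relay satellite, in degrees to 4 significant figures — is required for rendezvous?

φ = 101.0°

From the circular-orbit relation v² = μ/r at r = 4823 km: μ = v²r = (2.980)² × 4823 = 42830.2 km³/s².
The Hohmann ellipse has a_t = (r₁ + r₂)/2 = 17926.5 km.
The half-period of the transfer ellipse is t = π√(a_t³/μ) = 36435 s.
Target angular speed ω₂ = √(μ/r₂³) = 3.7862×10^-5 rad/s.
Angle swept by the target during transfer: ω₂·t = 1.3795 rad = 79.04°.
Arrival is 180° from departure on the ellipse, so φ = 180° − 79.04° = 101.0°.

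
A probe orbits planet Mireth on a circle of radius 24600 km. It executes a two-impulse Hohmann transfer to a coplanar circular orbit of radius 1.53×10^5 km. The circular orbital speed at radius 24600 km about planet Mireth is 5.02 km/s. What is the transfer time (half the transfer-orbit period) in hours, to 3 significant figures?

t = 29.3 hours

From the circular-orbit relation v² = μ/r at r = 24600 km: μ = v²r = (5.02)² × 24600 = 6.19930×10^5 km³/s².
Transfer-ellipse semi-major axis a_t = (r₁ + r₂)/2 = (24600 + 1.530×10^5)/2 = 88800 km.
By Kepler's third law the transfer-orbit period is T = 2π√(a_t³/μ), so t = T/2 = 1.056×10^5 s.
Converting: 1.056×10^5 s ÷ 3600 s/hour = 29.3 hours.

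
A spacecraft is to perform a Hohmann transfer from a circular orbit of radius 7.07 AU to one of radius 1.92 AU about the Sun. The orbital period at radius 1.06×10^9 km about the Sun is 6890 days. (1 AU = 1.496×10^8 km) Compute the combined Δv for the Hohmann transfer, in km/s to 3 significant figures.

From Kepler's third law T² = 4π²r³/μ at r = 1.06×10^9 km, T = 6890 days = 6890 × 86400 s = 5.95296×10^8 s: μ = 4π²r³/T² = 1.32682×10^11 km³/s².
In km: r₁ = 7.07 × 1.496×10^8 = 1.057672×10^9 km; r₂ = 1.92 × 1.496×10^8 = 2.87232×10^8 km.
Transfer-ellipse semi-major axis a_t = (r₁ + r₂)/2 = (1.057672×10^9 + 2.87232×10^8)/2 = 6.72452×10^8 km.
At r₁ the circular-orbit speed is v₁ = √(μ/r₁) = 11.20 km/s.
On the transfer ellipse at r₁, vis-viva gives v_a = √[μ(2/r₁ − 1/a_t)] = 7.320 km/s.
First burn Δv₁ = |v_a − v₁| = 3.880 km/s.
At r₂, v₂ = √(μ/r₂) = 21.493 km/s.
Transfer-orbit speed at r₂: v_p = √[μ(2/r₂ − 1/a_t)] = 26.955 km/s.
Second burn Δv₂ = |v₂ − v_p| = 5.462 km/s.
Δv = Δv₁ + Δv₂ = 3.880 + 5.462 = 9.342 km/s.

Δv = 9.34 km/s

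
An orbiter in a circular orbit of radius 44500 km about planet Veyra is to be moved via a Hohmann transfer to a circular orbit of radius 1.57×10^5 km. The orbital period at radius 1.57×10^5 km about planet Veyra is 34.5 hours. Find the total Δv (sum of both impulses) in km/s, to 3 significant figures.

Δv = 6.37 km/s

From Kepler's third law T² = 4π²r³/μ at r = 1.57×10^5 km, T = 34.5 hours = 34.5 × 3600 s = 1.242×10^5 s: μ = 4π²r³/T² = 9.90411×10^6 km³/s².
Transfer-ellipse semi-major axis a_t = (r₁ + r₂)/2 = (44500 + 1.570×10^5)/2 = 1.0075×10^5 km.
Circular speed at r₁: v₁ = √(μ/r₁) = √(9.90411×10^6/44500) = 14.9186 km/s.
Transfer-orbit speed at r₁ (vis-viva): v_p = √[μ(2/r₁ − 1/a_t)] = 18.6232 km/s.
First burn Δv₁ = |v_p − v₁| = 3.705 km/s.
At r₂, v₂ = √(μ/r₂) = 7.943 km/s.
Transfer-orbit speed at r₂: v_a = √[μ(2/r₂ − 1/a_t)] = 5.279 km/s.
Second burn Δv₂ = |v₂ − v_a| = 2.664 km/s.
Total Δv = Δv₁ + Δv₂ = 6.369 km/s.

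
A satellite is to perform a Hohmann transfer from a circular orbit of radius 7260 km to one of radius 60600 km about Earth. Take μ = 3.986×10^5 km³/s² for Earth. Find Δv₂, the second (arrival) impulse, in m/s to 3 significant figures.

Semi-major axis of the transfer orbit: a_t = (7260 + 60600)/2 = 33930 km.
On the circular orbit at r = 60600 km, v_c = √(μ/r) = 2.5647 km/s.
Transfer-orbit speed at the same r (vis-viva, a = a_t): v_t = √[μ(2/r − 1/a_t)] = 1.1863 km/s.
Δv₂ = |v_t − v_c| = |1.1863 − 2.5647| = 1.378 km/s.

Δv₂ = 1380 m/s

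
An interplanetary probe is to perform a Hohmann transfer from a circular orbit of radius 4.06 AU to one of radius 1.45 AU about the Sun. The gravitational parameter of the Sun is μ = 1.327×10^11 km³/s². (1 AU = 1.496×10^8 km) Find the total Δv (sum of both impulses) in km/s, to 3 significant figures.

Δv = 9.35 km/s

In km: r₁ = 4.06 × 1.496×10^8 = 6.07376×10^8 km; r₂ = 1.45 × 1.496×10^8 = 2.1692×10^8 km.
The Hohmann ellipse has a_t = (r₁ + r₂)/2 = 4.12148×10^8 km.
At r₁ the circular-orbit speed is v₁ = √(μ/r₁) = 14.781 km/s.
On the transfer ellipse at r₁, vis-viva equation gives v_a = √[μ(2/r₁ − 1/a_t)] = 10.723 km/s.
First burn Δv₁ = |v_a − v₁| = 4.058 km/s.
Circular speed at r₂: v₂ = √(μ/r₂) = 24.7335 km/s.
Transfer-orbit speed at r₂: v_p = √[μ(2/r₂ − 1/a_t)] = 30.0253 km/s.
Second burn Δv₂ = |v₂ − v_p| = 5.292 km/s.
Δv = Δv₁ + Δv₂ = 4.058 + 5.292 = 9.350 km/s.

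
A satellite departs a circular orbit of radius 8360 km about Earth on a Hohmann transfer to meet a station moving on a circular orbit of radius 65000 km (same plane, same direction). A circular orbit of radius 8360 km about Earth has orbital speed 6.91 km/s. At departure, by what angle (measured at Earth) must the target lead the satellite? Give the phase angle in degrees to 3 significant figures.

φ = 104°

From the circular-orbit relation v² = μ/r at r = 8360 km: μ = v²r = (6.91)² × 8360 = 3.99174×10^5 km³/s².
Semi-major axis of the transfer orbit: a_t = (8360 + 65000)/2 = 36680 km.
Transfer time t = π√(a_t³/μ) = 34931.1 s.
The target's mean motion on its circular orbit is ω₂ = √(μ/r₂³) = 3.81251×10^-5 rad/s.
Angle swept by the target during transfer: ω₂·t = 1.33175 rad = 76.30°.
Arrival is 180° from departure on the ellipse, so φ = 180° − 76.30° = 104°.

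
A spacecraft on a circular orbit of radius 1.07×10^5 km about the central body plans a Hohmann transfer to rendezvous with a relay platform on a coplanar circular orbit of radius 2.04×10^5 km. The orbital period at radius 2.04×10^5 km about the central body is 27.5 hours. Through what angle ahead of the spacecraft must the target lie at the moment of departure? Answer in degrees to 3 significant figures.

φ = 60.2°

From Kepler's third law T² = 4π²r³/μ at r = 2.04×10^5 km, T = 27.5 hours = 27.5 × 3600 s = 99000 s: μ = 4π²r³/T² = 3.41964×10^7 km³/s².
Semi-major axis of the transfer orbit: a_t = (1.070×10^5 + 2.040×10^5)/2 = 1.555×10^5 km.
Transfer time t = π√(a_t³/μ) = 32940 s.
The target's mean motion on its circular orbit is ω₂ = √(μ/r₂³) = 6.347×10^-5 rad/s.
Angle swept by the target during transfer: ω₂·t = 2.091 rad = 119.8°.
The spacecraft traverses 180° on the transfer ellipse, so the target must lead by 180° − 119.8° = 60.2°.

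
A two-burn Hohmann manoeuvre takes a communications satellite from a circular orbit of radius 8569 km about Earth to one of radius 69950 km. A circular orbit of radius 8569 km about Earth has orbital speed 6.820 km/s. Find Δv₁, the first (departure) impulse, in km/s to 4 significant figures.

Δv₁ = 2.283 km/s

From the circular-orbit relation v² = μ/r at r = 8569 km: μ = v²r = (6.820)² × 8569 = 3.98565×10^5 km³/s².
Semi-major axis of the transfer orbit: a_t = (8569 + 69950)/2 = 39259.5 km.
Circular speed at r = 8569 km: v_c = √(μ/r) = 6.820 km/s.
Vis-viva on the transfer ellipse at r = 8569 km gives v_t = √[μ(2/r − 1/a_t)] = 9.103 km/s.
Δv₁ = |v_t − v_c| = |9.103 − 6.820| = 2.283 km/s.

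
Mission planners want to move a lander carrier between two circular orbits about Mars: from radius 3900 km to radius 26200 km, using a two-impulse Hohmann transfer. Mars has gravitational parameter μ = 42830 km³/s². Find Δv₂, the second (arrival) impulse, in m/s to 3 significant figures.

The Hohmann ellipse has a_t = (r₁ + r₂)/2 = 15050 km.
On the circular orbit at r = 26200 km, v_c = √(μ/r) = 1.2786 km/s.
Transfer-orbit speed at the same r (vis-viva, a = a_t): v_t = √[μ(2/r − 1/a_t)] = 0.65086 km/s.
Δv₂ = |v_t − v_c| = |0.65086 − 1.2786| = 0.6277 km/s.

Δv₂ = 628 m/s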